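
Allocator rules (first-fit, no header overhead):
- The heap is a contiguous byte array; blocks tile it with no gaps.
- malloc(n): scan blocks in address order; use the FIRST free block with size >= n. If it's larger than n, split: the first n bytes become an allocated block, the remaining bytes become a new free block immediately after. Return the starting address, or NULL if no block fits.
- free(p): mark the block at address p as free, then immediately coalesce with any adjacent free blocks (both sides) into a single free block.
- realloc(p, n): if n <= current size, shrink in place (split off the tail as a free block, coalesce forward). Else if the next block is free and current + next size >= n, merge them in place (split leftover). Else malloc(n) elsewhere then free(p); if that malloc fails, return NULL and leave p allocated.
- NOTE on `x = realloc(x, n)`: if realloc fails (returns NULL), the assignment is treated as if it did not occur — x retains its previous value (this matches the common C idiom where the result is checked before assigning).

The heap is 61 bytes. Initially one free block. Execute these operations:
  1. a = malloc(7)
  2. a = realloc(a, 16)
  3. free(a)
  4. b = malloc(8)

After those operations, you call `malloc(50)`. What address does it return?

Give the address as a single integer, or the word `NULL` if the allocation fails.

Answer: 8

Derivation:
Op 1: a = malloc(7) -> a = 0; heap: [0-6 ALLOC][7-60 FREE]
Op 2: a = realloc(a, 16) -> a = 0; heap: [0-15 ALLOC][16-60 FREE]
Op 3: free(a) -> (freed a); heap: [0-60 FREE]
Op 4: b = malloc(8) -> b = 0; heap: [0-7 ALLOC][8-60 FREE]
malloc(50): first-fit scan over [0-7 ALLOC][8-60 FREE] -> 8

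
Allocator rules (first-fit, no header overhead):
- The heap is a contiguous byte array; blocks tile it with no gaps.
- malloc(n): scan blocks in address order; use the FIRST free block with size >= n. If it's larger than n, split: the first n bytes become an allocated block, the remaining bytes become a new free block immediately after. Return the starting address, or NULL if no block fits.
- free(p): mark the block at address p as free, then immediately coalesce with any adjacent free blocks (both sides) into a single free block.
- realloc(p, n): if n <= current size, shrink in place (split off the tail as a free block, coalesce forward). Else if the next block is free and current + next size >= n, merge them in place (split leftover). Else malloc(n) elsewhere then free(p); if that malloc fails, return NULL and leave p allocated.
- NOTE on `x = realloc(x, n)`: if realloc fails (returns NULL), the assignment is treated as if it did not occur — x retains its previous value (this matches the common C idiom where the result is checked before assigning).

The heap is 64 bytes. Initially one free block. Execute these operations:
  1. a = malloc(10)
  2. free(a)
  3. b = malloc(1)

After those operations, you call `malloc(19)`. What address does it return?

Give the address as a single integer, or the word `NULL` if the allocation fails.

Answer: 1

Derivation:
Op 1: a = malloc(10) -> a = 0; heap: [0-9 ALLOC][10-63 FREE]
Op 2: free(a) -> (freed a); heap: [0-63 FREE]
Op 3: b = malloc(1) -> b = 0; heap: [0-0 ALLOC][1-63 FREE]
malloc(19): first-fit scan over [0-0 ALLOC][1-63 FREE] -> 1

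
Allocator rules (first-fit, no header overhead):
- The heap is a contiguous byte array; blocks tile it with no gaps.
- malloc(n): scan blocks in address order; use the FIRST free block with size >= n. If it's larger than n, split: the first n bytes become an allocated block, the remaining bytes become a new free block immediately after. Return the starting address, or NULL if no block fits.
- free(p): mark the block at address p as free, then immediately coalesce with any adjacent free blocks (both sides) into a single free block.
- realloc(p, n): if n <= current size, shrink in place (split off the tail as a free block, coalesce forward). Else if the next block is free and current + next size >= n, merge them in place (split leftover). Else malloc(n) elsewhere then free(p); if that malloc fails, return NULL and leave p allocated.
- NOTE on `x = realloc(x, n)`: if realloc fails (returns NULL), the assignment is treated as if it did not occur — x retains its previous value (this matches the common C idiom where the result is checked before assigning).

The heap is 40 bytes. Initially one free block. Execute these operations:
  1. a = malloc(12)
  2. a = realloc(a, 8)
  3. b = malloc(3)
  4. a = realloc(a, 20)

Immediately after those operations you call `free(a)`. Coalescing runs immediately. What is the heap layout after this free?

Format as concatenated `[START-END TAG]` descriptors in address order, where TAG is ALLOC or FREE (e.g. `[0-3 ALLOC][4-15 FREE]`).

Answer: [0-7 FREE][8-10 ALLOC][11-39 FREE]

Derivation:
Op 1: a = malloc(12) -> a = 0; heap: [0-11 ALLOC][12-39 FREE]
Op 2: a = realloc(a, 8) -> a = 0; heap: [0-7 ALLOC][8-39 FREE]
Op 3: b = malloc(3) -> b = 8; heap: [0-7 ALLOC][8-10 ALLOC][11-39 FREE]
Op 4: a = realloc(a, 20) -> a = 11; heap: [0-7 FREE][8-10 ALLOC][11-30 ALLOC][31-39 FREE]
free(a): a = 11 -> block [11-30 ALLOC]; mark free, coalesce with adjacent free neighbors -> [0-7 FREE][8-10 ALLOC][11-39 FREE]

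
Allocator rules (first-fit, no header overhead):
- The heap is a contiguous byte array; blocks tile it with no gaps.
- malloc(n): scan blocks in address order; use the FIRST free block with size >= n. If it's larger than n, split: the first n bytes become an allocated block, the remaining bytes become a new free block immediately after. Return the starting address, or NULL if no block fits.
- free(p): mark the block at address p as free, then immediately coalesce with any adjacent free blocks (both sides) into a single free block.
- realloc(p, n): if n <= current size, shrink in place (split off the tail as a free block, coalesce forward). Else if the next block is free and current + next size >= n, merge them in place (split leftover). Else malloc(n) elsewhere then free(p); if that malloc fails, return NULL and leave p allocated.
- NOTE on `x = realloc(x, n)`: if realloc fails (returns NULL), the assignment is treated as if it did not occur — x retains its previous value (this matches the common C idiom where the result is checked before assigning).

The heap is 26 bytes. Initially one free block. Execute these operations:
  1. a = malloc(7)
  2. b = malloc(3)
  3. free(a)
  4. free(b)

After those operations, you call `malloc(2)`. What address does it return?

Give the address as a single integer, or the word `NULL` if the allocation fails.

Op 1: a = malloc(7) -> a = 0; heap: [0-6 ALLOC][7-25 FREE]
Op 2: b = malloc(3) -> b = 7; heap: [0-6 ALLOC][7-9 ALLOC][10-25 FREE]
Op 3: free(a) -> (freed a); heap: [0-6 FREE][7-9 ALLOC][10-25 FREE]
Op 4: free(b) -> (freed b); heap: [0-25 FREE]
malloc(2): first-fit scan over [0-25 FREE] -> 0

Answer: 0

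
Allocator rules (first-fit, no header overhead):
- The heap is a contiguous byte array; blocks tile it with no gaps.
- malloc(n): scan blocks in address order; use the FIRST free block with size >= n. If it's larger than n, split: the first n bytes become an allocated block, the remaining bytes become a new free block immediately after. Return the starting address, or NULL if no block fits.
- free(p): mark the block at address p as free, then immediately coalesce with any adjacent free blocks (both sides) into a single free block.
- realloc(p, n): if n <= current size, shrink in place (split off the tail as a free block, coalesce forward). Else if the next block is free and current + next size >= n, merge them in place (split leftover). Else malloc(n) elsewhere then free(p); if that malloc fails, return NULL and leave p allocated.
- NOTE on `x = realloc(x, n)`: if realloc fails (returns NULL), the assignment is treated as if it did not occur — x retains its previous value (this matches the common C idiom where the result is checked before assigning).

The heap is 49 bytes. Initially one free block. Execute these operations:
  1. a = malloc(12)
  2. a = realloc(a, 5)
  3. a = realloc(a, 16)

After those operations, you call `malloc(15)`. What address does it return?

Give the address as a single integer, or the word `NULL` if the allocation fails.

Answer: 16

Derivation:
Op 1: a = malloc(12) -> a = 0; heap: [0-11 ALLOC][12-48 FREE]
Op 2: a = realloc(a, 5) -> a = 0; heap: [0-4 ALLOC][5-48 FREE]
Op 3: a = realloc(a, 16) -> a = 0; heap: [0-15 ALLOC][16-48 FREE]
malloc(15): first-fit scan over [0-15 ALLOC][16-48 FREE] -> 16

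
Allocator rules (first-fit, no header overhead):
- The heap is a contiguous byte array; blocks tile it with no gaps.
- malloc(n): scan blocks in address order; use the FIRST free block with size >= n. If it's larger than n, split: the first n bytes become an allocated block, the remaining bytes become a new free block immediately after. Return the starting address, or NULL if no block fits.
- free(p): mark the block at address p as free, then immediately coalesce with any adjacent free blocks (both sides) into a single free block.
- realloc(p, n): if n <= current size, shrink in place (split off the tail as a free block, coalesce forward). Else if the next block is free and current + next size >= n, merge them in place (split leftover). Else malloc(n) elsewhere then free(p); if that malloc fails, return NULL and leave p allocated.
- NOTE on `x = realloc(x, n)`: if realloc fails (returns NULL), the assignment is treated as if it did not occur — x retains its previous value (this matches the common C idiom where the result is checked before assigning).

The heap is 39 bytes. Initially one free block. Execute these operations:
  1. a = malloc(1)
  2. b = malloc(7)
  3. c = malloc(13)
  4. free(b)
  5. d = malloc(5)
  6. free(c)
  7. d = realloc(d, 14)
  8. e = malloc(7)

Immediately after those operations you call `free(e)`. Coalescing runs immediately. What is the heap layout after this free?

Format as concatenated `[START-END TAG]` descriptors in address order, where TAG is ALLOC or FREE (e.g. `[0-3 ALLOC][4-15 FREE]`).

Op 1: a = malloc(1) -> a = 0; heap: [0-0 ALLOC][1-38 FREE]
Op 2: b = malloc(7) -> b = 1; heap: [0-0 ALLOC][1-7 ALLOC][8-38 FREE]
Op 3: c = malloc(13) -> c = 8; heap: [0-0 ALLOC][1-7 ALLOC][8-20 ALLOC][21-38 FREE]
Op 4: free(b) -> (freed b); heap: [0-0 ALLOC][1-7 FREE][8-20 ALLOC][21-38 FREE]
Op 5: d = malloc(5) -> d = 1; heap: [0-0 ALLOC][1-5 ALLOC][6-7 FREE][8-20 ALLOC][21-38 FREE]
Op 6: free(c) -> (freed c); heap: [0-0 ALLOC][1-5 ALLOC][6-38 FREE]
Op 7: d = realloc(d, 14) -> d = 1; heap: [0-0 ALLOC][1-14 ALLOC][15-38 FREE]
Op 8: e = malloc(7) -> e = 15; heap: [0-0 ALLOC][1-14 ALLOC][15-21 ALLOC][22-38 FREE]
free(e): e = 15 -> block [15-21 ALLOC]; mark free, coalesce with adjacent free neighbors -> [0-0 ALLOC][1-14 ALLOC][15-38 FREE]

Answer: [0-0 ALLOC][1-14 ALLOC][15-38 FREE]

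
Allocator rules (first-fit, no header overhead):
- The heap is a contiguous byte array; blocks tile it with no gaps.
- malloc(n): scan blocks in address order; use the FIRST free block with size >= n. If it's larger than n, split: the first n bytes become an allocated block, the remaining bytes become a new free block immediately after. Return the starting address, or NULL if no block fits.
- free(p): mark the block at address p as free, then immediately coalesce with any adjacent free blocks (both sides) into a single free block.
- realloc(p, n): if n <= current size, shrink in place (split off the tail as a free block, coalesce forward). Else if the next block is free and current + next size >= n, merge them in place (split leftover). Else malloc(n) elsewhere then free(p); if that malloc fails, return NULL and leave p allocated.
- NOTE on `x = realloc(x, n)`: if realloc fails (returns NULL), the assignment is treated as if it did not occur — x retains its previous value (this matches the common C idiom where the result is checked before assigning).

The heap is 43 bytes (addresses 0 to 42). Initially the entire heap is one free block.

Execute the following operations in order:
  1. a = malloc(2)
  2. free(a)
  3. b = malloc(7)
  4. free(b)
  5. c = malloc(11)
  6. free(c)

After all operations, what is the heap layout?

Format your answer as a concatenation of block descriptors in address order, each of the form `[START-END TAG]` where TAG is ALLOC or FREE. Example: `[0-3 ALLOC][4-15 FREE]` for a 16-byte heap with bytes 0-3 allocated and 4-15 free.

Answer: [0-42 FREE]

Derivation:
Op 1: a = malloc(2) -> a = 0; heap: [0-1 ALLOC][2-42 FREE]
Op 2: free(a) -> (freed a); heap: [0-42 FREE]
Op 3: b = malloc(7) -> b = 0; heap: [0-6 ALLOC][7-42 FREE]
Op 4: free(b) -> (freed b); heap: [0-42 FREE]
Op 5: c = malloc(11) -> c = 0; heap: [0-10 ALLOC][11-42 FREE]
Op 6: free(c) -> (freed c); heap: [0-42 FREE]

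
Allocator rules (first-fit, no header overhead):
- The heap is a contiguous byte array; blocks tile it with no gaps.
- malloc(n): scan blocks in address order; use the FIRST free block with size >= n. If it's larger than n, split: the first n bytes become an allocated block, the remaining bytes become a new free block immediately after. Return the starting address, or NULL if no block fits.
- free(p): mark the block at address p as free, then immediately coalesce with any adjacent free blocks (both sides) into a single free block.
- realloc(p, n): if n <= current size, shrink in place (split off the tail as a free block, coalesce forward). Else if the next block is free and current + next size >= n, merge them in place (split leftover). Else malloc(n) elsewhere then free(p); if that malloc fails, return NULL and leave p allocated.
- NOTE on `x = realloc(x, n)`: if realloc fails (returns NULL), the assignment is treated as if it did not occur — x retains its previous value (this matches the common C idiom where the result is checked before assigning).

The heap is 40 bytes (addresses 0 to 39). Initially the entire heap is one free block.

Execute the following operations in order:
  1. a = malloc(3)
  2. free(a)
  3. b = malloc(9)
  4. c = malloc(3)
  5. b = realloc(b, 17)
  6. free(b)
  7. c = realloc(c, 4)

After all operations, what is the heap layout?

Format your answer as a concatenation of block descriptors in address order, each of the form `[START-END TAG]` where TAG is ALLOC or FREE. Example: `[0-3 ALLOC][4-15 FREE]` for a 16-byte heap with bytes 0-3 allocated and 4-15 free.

Answer: [0-8 FREE][9-12 ALLOC][13-39 FREE]

Derivation:
Op 1: a = malloc(3) -> a = 0; heap: [0-2 ALLOC][3-39 FREE]
Op 2: free(a) -> (freed a); heap: [0-39 FREE]
Op 3: b = malloc(9) -> b = 0; heap: [0-8 ALLOC][9-39 FREE]
Op 4: c = malloc(3) -> c = 9; heap: [0-8 ALLOC][9-11 ALLOC][12-39 FREE]
Op 5: b = realloc(b, 17) -> b = 12; heap: [0-8 FREE][9-11 ALLOC][12-28 ALLOC][29-39 FREE]
Op 6: free(b) -> (freed b); heap: [0-8 FREE][9-11 ALLOC][12-39 FREE]
Op 7: c = realloc(c, 4) -> c = 9; heap: [0-8 FREE][9-12 ALLOC][13-39 FREE]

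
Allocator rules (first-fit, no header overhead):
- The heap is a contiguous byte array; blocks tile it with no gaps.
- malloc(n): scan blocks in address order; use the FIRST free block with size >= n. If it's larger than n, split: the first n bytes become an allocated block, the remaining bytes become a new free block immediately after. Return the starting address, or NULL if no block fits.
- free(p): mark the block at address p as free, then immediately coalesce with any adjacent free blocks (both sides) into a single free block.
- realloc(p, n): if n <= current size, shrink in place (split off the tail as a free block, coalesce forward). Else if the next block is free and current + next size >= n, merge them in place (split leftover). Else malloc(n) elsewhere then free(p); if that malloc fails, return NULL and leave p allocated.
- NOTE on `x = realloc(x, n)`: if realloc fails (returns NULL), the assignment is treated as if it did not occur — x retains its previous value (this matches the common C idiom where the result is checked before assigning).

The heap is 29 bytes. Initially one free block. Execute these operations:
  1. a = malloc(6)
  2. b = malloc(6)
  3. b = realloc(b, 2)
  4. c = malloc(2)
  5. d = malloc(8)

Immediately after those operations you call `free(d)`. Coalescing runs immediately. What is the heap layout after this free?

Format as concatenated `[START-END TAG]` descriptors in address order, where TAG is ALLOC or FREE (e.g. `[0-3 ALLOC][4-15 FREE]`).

Op 1: a = malloc(6) -> a = 0; heap: [0-5 ALLOC][6-28 FREE]
Op 2: b = malloc(6) -> b = 6; heap: [0-5 ALLOC][6-11 ALLOC][12-28 FREE]
Op 3: b = realloc(b, 2) -> b = 6; heap: [0-5 ALLOC][6-7 ALLOC][8-28 FREE]
Op 4: c = malloc(2) -> c = 8; heap: [0-5 ALLOC][6-7 ALLOC][8-9 ALLOC][10-28 FREE]
Op 5: d = malloc(8) -> d = 10; heap: [0-5 ALLOC][6-7 ALLOC][8-9 ALLOC][10-17 ALLOC][18-28 FREE]
free(d): d = 10 -> block [10-17 ALLOC]; mark free, coalesce with adjacent free neighbors -> [0-5 ALLOC][6-7 ALLOC][8-9 ALLOC][10-28 FREE]

Answer: [0-5 ALLOC][6-7 ALLOC][8-9 ALLOC][10-28 FREE]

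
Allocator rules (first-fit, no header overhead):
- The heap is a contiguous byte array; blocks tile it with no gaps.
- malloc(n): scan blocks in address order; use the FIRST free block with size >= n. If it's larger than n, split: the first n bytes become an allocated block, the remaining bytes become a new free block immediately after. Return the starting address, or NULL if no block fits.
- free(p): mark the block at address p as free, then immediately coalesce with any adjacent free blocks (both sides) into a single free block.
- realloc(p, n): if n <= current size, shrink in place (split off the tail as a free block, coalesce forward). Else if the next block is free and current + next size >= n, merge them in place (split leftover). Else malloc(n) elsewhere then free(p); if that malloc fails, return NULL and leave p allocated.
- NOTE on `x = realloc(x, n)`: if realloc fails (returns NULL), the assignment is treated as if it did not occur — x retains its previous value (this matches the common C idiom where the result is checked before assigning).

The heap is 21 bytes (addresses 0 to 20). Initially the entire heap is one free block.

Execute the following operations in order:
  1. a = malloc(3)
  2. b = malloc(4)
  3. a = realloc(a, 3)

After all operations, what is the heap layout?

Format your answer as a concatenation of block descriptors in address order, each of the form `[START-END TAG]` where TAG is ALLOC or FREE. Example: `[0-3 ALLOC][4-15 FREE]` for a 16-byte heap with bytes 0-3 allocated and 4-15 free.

Op 1: a = malloc(3) -> a = 0; heap: [0-2 ALLOC][3-20 FREE]
Op 2: b = malloc(4) -> b = 3; heap: [0-2 ALLOC][3-6 ALLOC][7-20 FREE]
Op 3: a = realloc(a, 3) -> a = 0; heap: [0-2 ALLOC][3-6 ALLOC][7-20 FREE]

Answer: [0-2 ALLOC][3-6 ALLOC][7-20 FREE]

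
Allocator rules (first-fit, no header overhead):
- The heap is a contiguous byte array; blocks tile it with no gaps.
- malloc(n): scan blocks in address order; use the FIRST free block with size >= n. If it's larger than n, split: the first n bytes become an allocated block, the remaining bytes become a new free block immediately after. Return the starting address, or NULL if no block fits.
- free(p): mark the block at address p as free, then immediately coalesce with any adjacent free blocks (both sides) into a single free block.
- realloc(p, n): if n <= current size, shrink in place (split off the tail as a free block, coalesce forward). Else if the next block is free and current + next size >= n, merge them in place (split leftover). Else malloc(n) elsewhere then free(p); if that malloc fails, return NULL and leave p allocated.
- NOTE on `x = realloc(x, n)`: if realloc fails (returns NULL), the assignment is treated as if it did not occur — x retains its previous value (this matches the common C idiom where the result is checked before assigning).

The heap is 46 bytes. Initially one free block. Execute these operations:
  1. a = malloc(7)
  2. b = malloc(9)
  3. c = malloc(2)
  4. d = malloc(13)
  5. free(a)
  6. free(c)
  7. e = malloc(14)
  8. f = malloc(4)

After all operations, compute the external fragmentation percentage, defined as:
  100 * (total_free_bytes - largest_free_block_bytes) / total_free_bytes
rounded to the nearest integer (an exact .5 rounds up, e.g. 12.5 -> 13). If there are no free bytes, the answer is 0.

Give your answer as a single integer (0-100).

Answer: 50

Derivation:
Op 1: a = malloc(7) -> a = 0; heap: [0-6 ALLOC][7-45 FREE]
Op 2: b = malloc(9) -> b = 7; heap: [0-6 ALLOC][7-15 ALLOC][16-45 FREE]
Op 3: c = malloc(2) -> c = 16; heap: [0-6 ALLOC][7-15 ALLOC][16-17 ALLOC][18-45 FREE]
Op 4: d = malloc(13) -> d = 18; heap: [0-6 ALLOC][7-15 ALLOC][16-17 ALLOC][18-30 ALLOC][31-45 FREE]
Op 5: free(a) -> (freed a); heap: [0-6 FREE][7-15 ALLOC][16-17 ALLOC][18-30 ALLOC][31-45 FREE]
Op 6: free(c) -> (freed c); heap: [0-6 FREE][7-15 ALLOC][16-17 FREE][18-30 ALLOC][31-45 FREE]
Op 7: e = malloc(14) -> e = 31; heap: [0-6 FREE][7-15 ALLOC][16-17 FREE][18-30 ALLOC][31-44 ALLOC][45-45 FREE]
Op 8: f = malloc(4) -> f = 0; heap: [0-3 ALLOC][4-6 FREE][7-15 ALLOC][16-17 FREE][18-30 ALLOC][31-44 ALLOC][45-45 FREE]
Free blocks: [3 2 1] total_free=6 largest=3 -> 100*(6-3)/6 = 300/6 = 50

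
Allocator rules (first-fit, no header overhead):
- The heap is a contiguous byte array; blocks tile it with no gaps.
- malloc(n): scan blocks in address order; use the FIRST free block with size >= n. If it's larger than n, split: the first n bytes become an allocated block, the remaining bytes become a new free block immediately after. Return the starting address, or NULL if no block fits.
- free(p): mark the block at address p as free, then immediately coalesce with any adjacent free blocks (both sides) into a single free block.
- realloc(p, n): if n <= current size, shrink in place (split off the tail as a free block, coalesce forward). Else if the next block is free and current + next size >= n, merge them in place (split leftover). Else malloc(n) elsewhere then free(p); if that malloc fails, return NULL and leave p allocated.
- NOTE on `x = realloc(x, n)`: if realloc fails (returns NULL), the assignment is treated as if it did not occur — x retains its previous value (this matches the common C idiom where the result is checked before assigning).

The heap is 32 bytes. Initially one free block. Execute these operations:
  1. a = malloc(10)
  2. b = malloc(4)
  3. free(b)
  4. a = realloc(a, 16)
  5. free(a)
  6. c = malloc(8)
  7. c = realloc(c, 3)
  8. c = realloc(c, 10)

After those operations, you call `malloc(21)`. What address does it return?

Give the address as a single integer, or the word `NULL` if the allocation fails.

Answer: 10

Derivation:
Op 1: a = malloc(10) -> a = 0; heap: [0-9 ALLOC][10-31 FREE]
Op 2: b = malloc(4) -> b = 10; heap: [0-9 ALLOC][10-13 ALLOC][14-31 FREE]
Op 3: free(b) -> (freed b); heap: [0-9 ALLOC][10-31 FREE]
Op 4: a = realloc(a, 16) -> a = 0; heap: [0-15 ALLOC][16-31 FREE]
Op 5: free(a) -> (freed a); heap: [0-31 FREE]
Op 6: c = malloc(8) -> c = 0; heap: [0-7 ALLOC][8-31 FREE]
Op 7: c = realloc(c, 3) -> c = 0; heap: [0-2 ALLOC][3-31 FREE]
Op 8: c = realloc(c, 10) -> c = 0; heap: [0-9 ALLOC][10-31 FREE]
malloc(21): first-fit scan over [0-9 ALLOC][10-31 FREE] -> 10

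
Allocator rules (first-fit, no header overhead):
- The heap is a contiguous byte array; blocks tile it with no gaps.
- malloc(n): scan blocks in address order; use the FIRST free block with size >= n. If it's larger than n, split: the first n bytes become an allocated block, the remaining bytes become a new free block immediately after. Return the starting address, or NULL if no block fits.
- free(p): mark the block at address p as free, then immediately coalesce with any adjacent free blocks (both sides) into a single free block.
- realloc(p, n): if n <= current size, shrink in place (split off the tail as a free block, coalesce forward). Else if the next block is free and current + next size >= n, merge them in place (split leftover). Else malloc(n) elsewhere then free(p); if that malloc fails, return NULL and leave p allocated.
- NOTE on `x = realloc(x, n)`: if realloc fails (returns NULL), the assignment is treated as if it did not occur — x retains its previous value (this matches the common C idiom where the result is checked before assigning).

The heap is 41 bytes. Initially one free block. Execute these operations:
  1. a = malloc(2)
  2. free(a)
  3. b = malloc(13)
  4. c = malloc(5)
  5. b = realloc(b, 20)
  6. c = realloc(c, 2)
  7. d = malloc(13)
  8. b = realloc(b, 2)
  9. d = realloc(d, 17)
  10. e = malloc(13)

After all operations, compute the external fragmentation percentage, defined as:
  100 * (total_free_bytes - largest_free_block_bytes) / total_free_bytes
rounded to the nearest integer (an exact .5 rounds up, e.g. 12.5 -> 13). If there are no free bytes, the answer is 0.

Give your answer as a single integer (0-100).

Op 1: a = malloc(2) -> a = 0; heap: [0-1 ALLOC][2-40 FREE]
Op 2: free(a) -> (freed a); heap: [0-40 FREE]
Op 3: b = malloc(13) -> b = 0; heap: [0-12 ALLOC][13-40 FREE]
Op 4: c = malloc(5) -> c = 13; heap: [0-12 ALLOC][13-17 ALLOC][18-40 FREE]
Op 5: b = realloc(b, 20) -> b = 18; heap: [0-12 FREE][13-17 ALLOC][18-37 ALLOC][38-40 FREE]
Op 6: c = realloc(c, 2) -> c = 13; heap: [0-12 FREE][13-14 ALLOC][15-17 FREE][18-37 ALLOC][38-40 FREE]
Op 7: d = malloc(13) -> d = 0; heap: [0-12 ALLOC][13-14 ALLOC][15-17 FREE][18-37 ALLOC][38-40 FREE]
Op 8: b = realloc(b, 2) -> b = 18; heap: [0-12 ALLOC][13-14 ALLOC][15-17 FREE][18-19 ALLOC][20-40 FREE]
Op 9: d = realloc(d, 17) -> d = 20; heap: [0-12 FREE][13-14 ALLOC][15-17 FREE][18-19 ALLOC][20-36 ALLOC][37-40 FREE]
Op 10: e = malloc(13) -> e = 0; heap: [0-12 ALLOC][13-14 ALLOC][15-17 FREE][18-19 ALLOC][20-36 ALLOC][37-40 FREE]
Free blocks: [3 4] total_free=7 largest=4 -> 100*(7-4)/7 = 300/7 ≈ 42.857 -> rounds to 43

Answer: 43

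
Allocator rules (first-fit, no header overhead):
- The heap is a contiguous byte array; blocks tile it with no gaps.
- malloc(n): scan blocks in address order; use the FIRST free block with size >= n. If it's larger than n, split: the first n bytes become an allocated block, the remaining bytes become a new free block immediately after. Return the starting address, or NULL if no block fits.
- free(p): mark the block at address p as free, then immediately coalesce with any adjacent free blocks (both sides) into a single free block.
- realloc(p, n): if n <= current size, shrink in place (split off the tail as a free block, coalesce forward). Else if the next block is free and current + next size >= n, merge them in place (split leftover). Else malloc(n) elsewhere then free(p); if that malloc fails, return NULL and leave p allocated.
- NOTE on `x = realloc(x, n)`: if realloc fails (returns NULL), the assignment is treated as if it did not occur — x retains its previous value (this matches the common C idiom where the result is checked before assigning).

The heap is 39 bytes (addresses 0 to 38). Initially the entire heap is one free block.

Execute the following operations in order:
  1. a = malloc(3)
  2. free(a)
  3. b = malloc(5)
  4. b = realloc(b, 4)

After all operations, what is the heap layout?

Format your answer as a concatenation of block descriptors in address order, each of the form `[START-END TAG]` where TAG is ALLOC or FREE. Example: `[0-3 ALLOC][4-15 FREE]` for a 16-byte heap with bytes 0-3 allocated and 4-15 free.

Answer: [0-3 ALLOC][4-38 FREE]

Derivation:
Op 1: a = malloc(3) -> a = 0; heap: [0-2 ALLOC][3-38 FREE]
Op 2: free(a) -> (freed a); heap: [0-38 FREE]
Op 3: b = malloc(5) -> b = 0; heap: [0-4 ALLOC][5-38 FREE]
Op 4: b = realloc(b, 4) -> b = 0; heap: [0-3 ALLOC][4-38 FREE]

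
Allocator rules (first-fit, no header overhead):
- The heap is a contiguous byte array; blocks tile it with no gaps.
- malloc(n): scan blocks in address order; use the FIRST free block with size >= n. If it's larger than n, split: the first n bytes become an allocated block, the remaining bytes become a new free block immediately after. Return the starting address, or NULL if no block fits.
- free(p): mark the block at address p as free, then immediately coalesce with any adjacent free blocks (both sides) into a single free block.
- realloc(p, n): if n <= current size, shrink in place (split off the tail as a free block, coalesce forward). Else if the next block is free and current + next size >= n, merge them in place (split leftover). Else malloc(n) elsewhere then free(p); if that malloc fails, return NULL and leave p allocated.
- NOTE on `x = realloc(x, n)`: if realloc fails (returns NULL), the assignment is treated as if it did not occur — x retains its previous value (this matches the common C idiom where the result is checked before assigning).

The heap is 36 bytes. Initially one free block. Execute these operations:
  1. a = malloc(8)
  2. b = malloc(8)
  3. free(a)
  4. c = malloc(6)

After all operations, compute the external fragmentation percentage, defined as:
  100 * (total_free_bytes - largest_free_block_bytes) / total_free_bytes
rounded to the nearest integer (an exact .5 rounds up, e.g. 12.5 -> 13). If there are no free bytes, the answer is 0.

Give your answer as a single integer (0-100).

Answer: 9

Derivation:
Op 1: a = malloc(8) -> a = 0; heap: [0-7 ALLOC][8-35 FREE]
Op 2: b = malloc(8) -> b = 8; heap: [0-7 ALLOC][8-15 ALLOC][16-35 FREE]
Op 3: free(a) -> (freed a); heap: [0-7 FREE][8-15 ALLOC][16-35 FREE]
Op 4: c = malloc(6) -> c = 0; heap: [0-5 ALLOC][6-7 FREE][8-15 ALLOC][16-35 FREE]
Free blocks: [2 20] total_free=22 largest=20 -> 100*(22-20)/22 = 200/22 ≈ 9.091 -> rounds to 9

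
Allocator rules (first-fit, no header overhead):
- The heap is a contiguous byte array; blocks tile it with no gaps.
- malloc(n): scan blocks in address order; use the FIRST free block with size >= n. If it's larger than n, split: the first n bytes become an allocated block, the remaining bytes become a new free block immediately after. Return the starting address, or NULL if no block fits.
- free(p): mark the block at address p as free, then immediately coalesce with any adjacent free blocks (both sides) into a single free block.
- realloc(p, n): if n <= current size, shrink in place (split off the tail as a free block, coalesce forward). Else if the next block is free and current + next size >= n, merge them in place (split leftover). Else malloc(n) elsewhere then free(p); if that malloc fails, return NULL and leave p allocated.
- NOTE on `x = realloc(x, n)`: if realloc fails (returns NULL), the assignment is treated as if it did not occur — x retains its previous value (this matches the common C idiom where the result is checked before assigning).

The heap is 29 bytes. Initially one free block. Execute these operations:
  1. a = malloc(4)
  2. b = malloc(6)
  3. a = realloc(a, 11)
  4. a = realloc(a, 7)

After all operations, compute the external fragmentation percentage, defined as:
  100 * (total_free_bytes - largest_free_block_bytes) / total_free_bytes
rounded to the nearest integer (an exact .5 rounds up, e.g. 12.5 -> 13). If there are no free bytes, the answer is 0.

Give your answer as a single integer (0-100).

Answer: 25

Derivation:
Op 1: a = malloc(4) -> a = 0; heap: [0-3 ALLOC][4-28 FREE]
Op 2: b = malloc(6) -> b = 4; heap: [0-3 ALLOC][4-9 ALLOC][10-28 FREE]
Op 3: a = realloc(a, 11) -> a = 10; heap: [0-3 FREE][4-9 ALLOC][10-20 ALLOC][21-28 FREE]
Op 4: a = realloc(a, 7) -> a = 10; heap: [0-3 FREE][4-9 ALLOC][10-16 ALLOC][17-28 FREE]
Free blocks: [4 12] total_free=16 largest=12 -> 100*(16-12)/16 = 400/16 = 25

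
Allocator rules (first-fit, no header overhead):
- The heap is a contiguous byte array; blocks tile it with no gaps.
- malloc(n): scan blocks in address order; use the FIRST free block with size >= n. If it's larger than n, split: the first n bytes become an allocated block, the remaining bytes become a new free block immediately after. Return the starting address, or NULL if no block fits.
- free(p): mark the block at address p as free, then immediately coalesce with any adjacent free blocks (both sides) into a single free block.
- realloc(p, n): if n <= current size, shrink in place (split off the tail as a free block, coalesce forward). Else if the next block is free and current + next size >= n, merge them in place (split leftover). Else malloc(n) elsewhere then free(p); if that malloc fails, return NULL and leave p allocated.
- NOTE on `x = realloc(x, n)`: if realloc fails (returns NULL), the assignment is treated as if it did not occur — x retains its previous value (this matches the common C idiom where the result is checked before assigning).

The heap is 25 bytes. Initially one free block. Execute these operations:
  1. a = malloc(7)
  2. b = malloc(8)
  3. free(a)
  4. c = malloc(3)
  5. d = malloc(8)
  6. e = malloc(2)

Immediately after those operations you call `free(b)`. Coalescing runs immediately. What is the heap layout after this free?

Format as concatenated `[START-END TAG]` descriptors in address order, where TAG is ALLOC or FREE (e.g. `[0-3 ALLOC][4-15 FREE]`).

Op 1: a = malloc(7) -> a = 0; heap: [0-6 ALLOC][7-24 FREE]
Op 2: b = malloc(8) -> b = 7; heap: [0-6 ALLOC][7-14 ALLOC][15-24 FREE]
Op 3: free(a) -> (freed a); heap: [0-6 FREE][7-14 ALLOC][15-24 FREE]
Op 4: c = malloc(3) -> c = 0; heap: [0-2 ALLOC][3-6 FREE][7-14 ALLOC][15-24 FREE]
Op 5: d = malloc(8) -> d = 15; heap: [0-2 ALLOC][3-6 FREE][7-14 ALLOC][15-22 ALLOC][23-24 FREE]
Op 6: e = malloc(2) -> e = 3; heap: [0-2 ALLOC][3-4 ALLOC][5-6 FREE][7-14 ALLOC][15-22 ALLOC][23-24 FREE]
free(b): b = 7 -> block [7-14 ALLOC]; mark free, coalesce with adjacent free neighbors -> [0-2 ALLOC][3-4 ALLOC][5-14 FREE][15-22 ALLOC][23-24 FREE]

Answer: [0-2 ALLOC][3-4 ALLOC][5-14 FREE][15-22 ALLOC][23-24 FREE]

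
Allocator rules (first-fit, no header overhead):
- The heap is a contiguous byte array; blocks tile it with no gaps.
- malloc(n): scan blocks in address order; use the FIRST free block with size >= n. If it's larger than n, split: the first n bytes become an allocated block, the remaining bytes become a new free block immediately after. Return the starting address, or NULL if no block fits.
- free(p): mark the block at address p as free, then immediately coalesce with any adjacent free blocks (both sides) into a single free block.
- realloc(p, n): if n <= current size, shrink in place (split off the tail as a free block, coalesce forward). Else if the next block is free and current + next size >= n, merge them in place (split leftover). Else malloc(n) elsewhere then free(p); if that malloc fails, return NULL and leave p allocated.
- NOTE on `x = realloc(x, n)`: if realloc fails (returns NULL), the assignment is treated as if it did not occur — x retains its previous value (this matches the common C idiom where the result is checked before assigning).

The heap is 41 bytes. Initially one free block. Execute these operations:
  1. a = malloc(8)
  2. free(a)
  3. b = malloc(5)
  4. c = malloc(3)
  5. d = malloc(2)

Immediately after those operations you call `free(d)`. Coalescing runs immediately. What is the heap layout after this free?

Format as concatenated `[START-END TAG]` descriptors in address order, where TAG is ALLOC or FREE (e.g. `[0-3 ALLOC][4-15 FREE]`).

Op 1: a = malloc(8) -> a = 0; heap: [0-7 ALLOC][8-40 FREE]
Op 2: free(a) -> (freed a); heap: [0-40 FREE]
Op 3: b = malloc(5) -> b = 0; heap: [0-4 ALLOC][5-40 FREE]
Op 4: c = malloc(3) -> c = 5; heap: [0-4 ALLOC][5-7 ALLOC][8-40 FREE]
Op 5: d = malloc(2) -> d = 8; heap: [0-4 ALLOC][5-7 ALLOC][8-9 ALLOC][10-40 FREE]
free(d): d = 8 -> block [8-9 ALLOC]; mark free, coalesce with adjacent free neighbors -> [0-4 ALLOC][5-7 ALLOC][8-40 FREE]

Answer: [0-4 ALLOC][5-7 ALLOC][8-40 FREE]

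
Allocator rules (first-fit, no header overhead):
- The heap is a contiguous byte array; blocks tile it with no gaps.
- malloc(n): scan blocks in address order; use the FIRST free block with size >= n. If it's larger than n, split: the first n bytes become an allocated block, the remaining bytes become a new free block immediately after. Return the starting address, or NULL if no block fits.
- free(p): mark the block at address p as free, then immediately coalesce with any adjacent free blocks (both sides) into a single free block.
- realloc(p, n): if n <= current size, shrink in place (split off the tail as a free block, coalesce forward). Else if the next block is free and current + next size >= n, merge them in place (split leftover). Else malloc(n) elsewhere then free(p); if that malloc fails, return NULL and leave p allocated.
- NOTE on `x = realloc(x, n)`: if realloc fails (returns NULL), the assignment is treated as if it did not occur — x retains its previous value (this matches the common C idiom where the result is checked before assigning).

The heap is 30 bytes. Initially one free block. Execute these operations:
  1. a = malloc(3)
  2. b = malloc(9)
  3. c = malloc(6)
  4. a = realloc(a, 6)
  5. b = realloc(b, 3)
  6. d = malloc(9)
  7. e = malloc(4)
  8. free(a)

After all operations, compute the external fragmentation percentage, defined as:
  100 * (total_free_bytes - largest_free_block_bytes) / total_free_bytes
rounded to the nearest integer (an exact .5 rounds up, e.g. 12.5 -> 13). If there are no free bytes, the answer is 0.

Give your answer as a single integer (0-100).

Op 1: a = malloc(3) -> a = 0; heap: [0-2 ALLOC][3-29 FREE]
Op 2: b = malloc(9) -> b = 3; heap: [0-2 ALLOC][3-11 ALLOC][12-29 FREE]
Op 3: c = malloc(6) -> c = 12; heap: [0-2 ALLOC][3-11 ALLOC][12-17 ALLOC][18-29 FREE]
Op 4: a = realloc(a, 6) -> a = 18; heap: [0-2 FREE][3-11 ALLOC][12-17 ALLOC][18-23 ALLOC][24-29 FREE]
Op 5: b = realloc(b, 3) -> b = 3; heap: [0-2 FREE][3-5 ALLOC][6-11 FREE][12-17 ALLOC][18-23 ALLOC][24-29 FREE]
Op 6: d = malloc(9) -> d = NULL; heap: [0-2 FREE][3-5 ALLOC][6-11 FREE][12-17 ALLOC][18-23 ALLOC][24-29 FREE]
Op 7: e = malloc(4) -> e = 6; heap: [0-2 FREE][3-5 ALLOC][6-9 ALLOC][10-11 FREE][12-17 ALLOC][18-23 ALLOC][24-29 FREE]
Op 8: free(a) -> (freed a); heap: [0-2 FREE][3-5 ALLOC][6-9 ALLOC][10-11 FREE][12-17 ALLOC][18-29 FREE]
Free blocks: [3 2 12] total_free=17 largest=12 -> 100*(17-12)/17 = 500/17 ≈ 29.412 -> rounds to 29

Answer: 29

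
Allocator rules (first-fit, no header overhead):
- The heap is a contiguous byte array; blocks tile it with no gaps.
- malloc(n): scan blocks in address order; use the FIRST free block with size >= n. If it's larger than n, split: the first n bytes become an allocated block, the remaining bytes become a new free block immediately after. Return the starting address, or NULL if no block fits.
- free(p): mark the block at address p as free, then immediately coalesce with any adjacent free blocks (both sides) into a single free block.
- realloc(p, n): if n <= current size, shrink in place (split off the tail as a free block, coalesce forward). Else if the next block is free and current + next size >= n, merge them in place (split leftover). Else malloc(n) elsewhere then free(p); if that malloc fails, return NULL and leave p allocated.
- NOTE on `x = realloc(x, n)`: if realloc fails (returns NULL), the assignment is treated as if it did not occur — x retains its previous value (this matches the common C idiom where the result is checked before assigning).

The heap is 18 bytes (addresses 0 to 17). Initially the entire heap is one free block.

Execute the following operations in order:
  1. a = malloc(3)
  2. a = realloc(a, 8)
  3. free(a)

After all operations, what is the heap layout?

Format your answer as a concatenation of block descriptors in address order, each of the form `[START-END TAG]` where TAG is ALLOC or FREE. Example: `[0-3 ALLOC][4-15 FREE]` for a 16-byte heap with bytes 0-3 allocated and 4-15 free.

Op 1: a = malloc(3) -> a = 0; heap: [0-2 ALLOC][3-17 FREE]
Op 2: a = realloc(a, 8) -> a = 0; heap: [0-7 ALLOC][8-17 FREE]
Op 3: free(a) -> (freed a); heap: [0-17 FREE]

Answer: [0-17 FREE]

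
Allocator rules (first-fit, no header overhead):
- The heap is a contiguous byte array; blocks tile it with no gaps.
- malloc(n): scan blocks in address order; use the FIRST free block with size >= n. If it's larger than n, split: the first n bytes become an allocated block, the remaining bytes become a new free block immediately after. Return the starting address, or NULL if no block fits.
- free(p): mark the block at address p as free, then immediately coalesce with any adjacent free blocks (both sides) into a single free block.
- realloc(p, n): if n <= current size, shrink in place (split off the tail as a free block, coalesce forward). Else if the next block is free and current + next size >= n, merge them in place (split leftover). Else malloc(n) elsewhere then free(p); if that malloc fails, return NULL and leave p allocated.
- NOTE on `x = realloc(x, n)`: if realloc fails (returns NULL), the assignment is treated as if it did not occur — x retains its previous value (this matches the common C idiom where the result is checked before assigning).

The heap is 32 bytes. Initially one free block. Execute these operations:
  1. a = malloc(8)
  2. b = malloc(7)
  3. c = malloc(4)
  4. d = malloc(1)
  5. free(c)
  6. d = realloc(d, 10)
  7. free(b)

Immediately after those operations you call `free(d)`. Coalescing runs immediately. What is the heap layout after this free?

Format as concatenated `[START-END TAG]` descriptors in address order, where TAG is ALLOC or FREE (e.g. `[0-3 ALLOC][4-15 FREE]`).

Op 1: a = malloc(8) -> a = 0; heap: [0-7 ALLOC][8-31 FREE]
Op 2: b = malloc(7) -> b = 8; heap: [0-7 ALLOC][8-14 ALLOC][15-31 FREE]
Op 3: c = malloc(4) -> c = 15; heap: [0-7 ALLOC][8-14 ALLOC][15-18 ALLOC][19-31 FREE]
Op 4: d = malloc(1) -> d = 19; heap: [0-7 ALLOC][8-14 ALLOC][15-18 ALLOC][19-19 ALLOC][20-31 FREE]
Op 5: free(c) -> (freed c); heap: [0-7 ALLOC][8-14 ALLOC][15-18 FREE][19-19 ALLOC][20-31 FREE]
Op 6: d = realloc(d, 10) -> d = 19; heap: [0-7 ALLOC][8-14 ALLOC][15-18 FREE][19-28 ALLOC][29-31 FREE]
Op 7: free(b) -> (freed b); heap: [0-7 ALLOC][8-18 FREE][19-28 ALLOC][29-31 FREE]
free(d): d = 19 -> block [19-28 ALLOC]; mark free, coalesce with adjacent free neighbors -> [0-7 ALLOC][8-31 FREE]

Answer: [0-7 ALLOC][8-31 FREE]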